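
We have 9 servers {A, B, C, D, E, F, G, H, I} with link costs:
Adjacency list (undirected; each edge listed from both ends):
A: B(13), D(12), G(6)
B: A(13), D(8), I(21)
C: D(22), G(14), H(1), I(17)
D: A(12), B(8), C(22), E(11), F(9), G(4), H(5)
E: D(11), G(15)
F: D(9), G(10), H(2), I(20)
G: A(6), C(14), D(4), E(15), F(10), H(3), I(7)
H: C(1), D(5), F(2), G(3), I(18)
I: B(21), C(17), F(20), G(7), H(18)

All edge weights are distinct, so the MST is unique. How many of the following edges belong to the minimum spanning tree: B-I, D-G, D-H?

Sort edges by weight, then run Kruskal:
C-H (1): add — endpoints in different components.
F-H (2): add — endpoints in different components.
G-H (3): add — endpoints in different components.
D-G (4): add — endpoints in different components.
D-H (5): skip — D and H already connected.
A-G (6): add — endpoints in different components.
G-I (7): add — endpoints in different components.
B-D (8): add — endpoints in different components.
D-F (9): skip — D and F already connected.
F-G (10): skip — F and G already connected.
D-E (11): add — endpoints in different components.
MST edge set: {C-H, F-H, G-H, D-G, A-G, G-I, B-D, D-E}.
Of the listed edges, {D-G} are in the MST → 1.

1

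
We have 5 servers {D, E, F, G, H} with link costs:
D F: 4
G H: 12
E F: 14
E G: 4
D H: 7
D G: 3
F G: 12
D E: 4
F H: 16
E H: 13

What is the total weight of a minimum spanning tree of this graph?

18

Kruskal: consider edges lightest-first.
D G (3): add. Components now {D,G} {E} {F} {H}
D E (4): add. Components now {D,E,G} {F} {H}
D F (4): add. Components now {D,E,F,G} {H}
E G (4): skip — E and G already connected.
D H (7): add. Components now {D,E,F,G,H}
MST edges: D G, D E, D F, D H; total weight 3+4+4+7 = 18.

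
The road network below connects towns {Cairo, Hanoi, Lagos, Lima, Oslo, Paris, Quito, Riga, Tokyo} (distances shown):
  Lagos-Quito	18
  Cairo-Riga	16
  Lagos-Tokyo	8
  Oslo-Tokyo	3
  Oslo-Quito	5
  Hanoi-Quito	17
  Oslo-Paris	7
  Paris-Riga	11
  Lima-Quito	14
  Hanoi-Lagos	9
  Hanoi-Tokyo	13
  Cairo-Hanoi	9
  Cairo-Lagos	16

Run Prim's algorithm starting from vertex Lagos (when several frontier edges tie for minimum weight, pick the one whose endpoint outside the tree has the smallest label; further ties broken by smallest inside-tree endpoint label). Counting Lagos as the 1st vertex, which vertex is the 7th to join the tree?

Cairo

Prim, starting at Lagos.
Step 1: frontier [Lagos-Tokyo 8, Hanoi-Lagos 9, Cairo-Lagos 16, Lagos-Quito 18] → take Lagos-Tokyo (8); add Tokyo.
Step 2: frontier [Hanoi-Lagos 9, Cairo-Lagos 16, Lagos-Quito 18, Oslo-Tokyo 3, Hanoi-Tokyo 13] → take Oslo-Tokyo (3); add Oslo.
Step 3: frontier [Hanoi-Lagos 9, Cairo-Lagos 16, Lagos-Quito 18, Oslo-Quito 5, Oslo-Paris 7, Hanoi-Tokyo 13] → take Oslo-Quito (5); add Quito.
Step 4: frontier [Hanoi-Lagos 9, Cairo-Lagos 16, Oslo-Paris 7, Lima-Quito 14, Hanoi-Quito 17, Hanoi-Tokyo 13] → take Oslo-Paris (7); add Paris.
Step 5: frontier [Hanoi-Lagos 9, Cairo-Lagos 16, Paris-Riga 11, Lima-Quito 14, Hanoi-Quito 17, Hanoi-Tokyo 13] → take Hanoi-Lagos (9); add Hanoi.
Step 6: frontier [Cairo-Hanoi 9, Cairo-Lagos 16, Paris-Riga 11, Lima-Quito 14] → take Cairo-Hanoi (9); add Cairo.
Step 7: frontier [Cairo-Riga 16, Paris-Riga 11, Lima-Quito 14] → take Paris-Riga (11); add Riga.
Step 8: frontier [Lima-Quito 14] → take Lima-Quito (14); add Lima.
Vertex order: Lagos, Tokyo, Oslo, Quito, Paris, Hanoi, Cairo, Riga, Lima. The 7th vertex is Cairo.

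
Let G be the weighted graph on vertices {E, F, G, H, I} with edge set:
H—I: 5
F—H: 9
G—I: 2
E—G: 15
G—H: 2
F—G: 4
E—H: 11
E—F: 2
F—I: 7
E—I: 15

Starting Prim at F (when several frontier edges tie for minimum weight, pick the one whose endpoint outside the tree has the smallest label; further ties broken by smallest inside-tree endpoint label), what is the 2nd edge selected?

F-G

Prim, starting at F.
Step 1: frontier [E—F 2, F—G 4, F—I 7, F—H 9] → take E—F (2); add E.
Step 2: frontier [E—H 11, E—G 15, E—I 15, F—G 4, F—I 7, F—H 9] → take F—G (4); add G.
Step 3: frontier [E—H 11, E—I 15, F—I 7, F—H 9, G—H 2, G—I 2] → take G—H (2); add H.
Step 4: frontier [E—I 15, F—I 7, G—I 2, H—I 5] → take G—I (2); add I.
The 2nd edge added is F—G.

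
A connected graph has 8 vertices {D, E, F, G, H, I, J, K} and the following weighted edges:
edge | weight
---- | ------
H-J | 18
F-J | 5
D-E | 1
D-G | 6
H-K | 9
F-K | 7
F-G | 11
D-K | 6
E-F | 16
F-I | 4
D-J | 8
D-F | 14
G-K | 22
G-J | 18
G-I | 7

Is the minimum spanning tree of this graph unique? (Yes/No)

No

Kruskal: consider edges lightest-first.
D-E (1): add — endpoints in different components.
F-I (4): add — endpoints in different components.
F-J (5): add — endpoints in different components.
D-G (6): add — endpoints in different components.
D-K (6): add — endpoints in different components.
F-K (7): add — endpoints in different components.
G-I (7): skip — G and I already connected.
D-J (8): skip — D and J already connected.
H-K (9): add — endpoints in different components.
Non-tree edge G-I has weight 7, equal to the heaviest edge on its tree cycle — swapping gives another MST of the same weight. Not unique.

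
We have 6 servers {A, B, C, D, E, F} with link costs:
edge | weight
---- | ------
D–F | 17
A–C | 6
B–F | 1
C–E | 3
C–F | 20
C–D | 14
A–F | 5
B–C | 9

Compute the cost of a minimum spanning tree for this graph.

29

Kruskal: consider edges lightest-first.
B–F (1): add. Components now {A} {B,F} {C} {D} {E}
C–E (3): add. Components now {A} {B,F} {C,E} {D}
A–F (5): add. Components now {A,B,F} {C,E} {D}
A–C (6): add. Components now {A,B,C,E,F} {D}
B–C (9): skip — B and C already connected.
C–D (14): add. Components now {A,B,C,D,E,F}
MST edges: B–F, C–E, A–F, A–C, C–D; total weight 1+3+5+6+14 = 29.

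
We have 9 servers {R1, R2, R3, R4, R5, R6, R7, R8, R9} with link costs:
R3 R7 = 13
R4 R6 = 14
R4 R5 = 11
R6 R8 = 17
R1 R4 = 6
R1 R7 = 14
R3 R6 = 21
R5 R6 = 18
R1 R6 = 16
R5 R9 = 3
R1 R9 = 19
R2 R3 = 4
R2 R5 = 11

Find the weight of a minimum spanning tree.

79

Sort edges by weight, then run Kruskal:
R5 R9 (3): add — endpoints in different components.
R2 R3 (4): add — endpoints in different components.
R1 R4 (6): add — endpoints in different components.
R2 R5 (11): add — endpoints in different components.
R4 R5 (11): add — endpoints in different components.
R3 R7 (13): add — endpoints in different components.
R1 R7 (14): skip — R1 and R7 already connected.
R4 R6 (14): add — endpoints in different components.
R1 R6 (16): skip — R1 and R6 already connected.
R6 R8 (17): add — endpoints in different components.
MST edges: R5 R9, R2 R3, R1 R4, R2 R5, R4 R5, R3 R7, R4 R6, R6 R8; total weight 3+4+6+11+11+13+14+17 = 79.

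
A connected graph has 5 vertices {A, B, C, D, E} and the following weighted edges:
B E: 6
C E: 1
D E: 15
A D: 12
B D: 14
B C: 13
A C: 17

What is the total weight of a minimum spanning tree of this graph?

Prim's algorithm from B:
Step 1: cheapest edge leaving the tree is B E (6); add E.
Step 2: cheapest edge leaving the tree is C E (1); add C.
Step 3: cheapest edge leaving the tree is B D (14); add D.
Step 4: cheapest edge leaving the tree is A D (12); add A.
MST edges: B E, C E, B D, A D; total weight 6+1+14+12 = 33.

33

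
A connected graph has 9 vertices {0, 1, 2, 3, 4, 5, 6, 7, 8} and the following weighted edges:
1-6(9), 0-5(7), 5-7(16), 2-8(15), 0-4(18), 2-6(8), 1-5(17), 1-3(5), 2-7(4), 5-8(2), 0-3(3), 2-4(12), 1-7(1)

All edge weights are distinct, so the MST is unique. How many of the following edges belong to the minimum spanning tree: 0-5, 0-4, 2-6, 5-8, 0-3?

4

Kruskal's algorithm — process edges by increasing weight (ties by edge label):
1-7 (1): add — endpoints in different components.
5-8 (2): add — endpoints in different components.
0-3 (3): add — endpoints in different components.
2-7 (4): add — endpoints in different components.
1-3 (5): add — endpoints in different components.
0-5 (7): add — endpoints in different components.
2-6 (8): add — endpoints in different components.
1-6 (9): skip — 1 and 6 already connected.
2-4 (12): add — endpoints in different components.
MST edge set: {1-7, 5-8, 0-3, 2-7, 1-3, 0-5, 2-6, 2-4}.
Of the listed edges, {0-5, 2-6, 5-8, 0-3} are in the MST → 4.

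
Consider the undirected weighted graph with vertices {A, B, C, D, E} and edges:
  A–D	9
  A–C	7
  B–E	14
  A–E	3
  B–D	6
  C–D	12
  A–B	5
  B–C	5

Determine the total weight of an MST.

19

Prim, starting at B.
Step 1: frontier [A–B 5, B–C 5, B–D 6, B–E 14] → take A–B (5); add A.
Step 2: frontier [A–E 3, A–C 7, A–D 9, B–C 5, B–D 6, B–E 14] → take A–E (3); add E.
Step 3: frontier [A–C 7, A–D 9, B–C 5, B–D 6] → take B–C (5); add C.
Step 4: frontier [A–D 9, B–D 6, C–D 12] → take B–D (6); add D.
MST edges: A–B, A–E, B–C, B–D; total weight 5+3+5+6 = 19.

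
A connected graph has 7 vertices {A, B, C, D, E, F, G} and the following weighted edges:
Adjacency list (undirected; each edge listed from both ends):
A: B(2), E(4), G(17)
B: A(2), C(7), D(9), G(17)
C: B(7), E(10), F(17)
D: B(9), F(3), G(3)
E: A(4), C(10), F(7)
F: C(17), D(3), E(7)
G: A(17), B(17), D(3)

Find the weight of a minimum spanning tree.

Kruskal: consider edges lightest-first.
A—B (2): add — endpoints in different components.
D—F (3): add — endpoints in different components.
D—G (3): add — endpoints in different components.
A—E (4): add — endpoints in different components.
B—C (7): add — endpoints in different components.
E—F (7): add — endpoints in different components.
MST edges: A—B, D—F, D—G, A—E, B—C, E—F; total weight 2+3+3+4+7+7 = 26.

26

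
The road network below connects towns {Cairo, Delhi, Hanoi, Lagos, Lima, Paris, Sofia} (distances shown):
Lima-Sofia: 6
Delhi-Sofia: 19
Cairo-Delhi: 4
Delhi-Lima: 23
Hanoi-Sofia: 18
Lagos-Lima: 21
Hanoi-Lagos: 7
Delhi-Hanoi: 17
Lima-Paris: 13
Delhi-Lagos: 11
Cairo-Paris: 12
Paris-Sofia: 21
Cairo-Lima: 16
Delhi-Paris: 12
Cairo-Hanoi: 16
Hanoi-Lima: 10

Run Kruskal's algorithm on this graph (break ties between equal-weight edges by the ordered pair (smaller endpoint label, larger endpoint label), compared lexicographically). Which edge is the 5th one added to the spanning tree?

Sort edges by weight, then run Kruskal:
Cairo-Delhi (4): add — endpoints in different components.
Lima-Sofia (6): add — endpoints in different components.
Hanoi-Lagos (7): add — endpoints in different components.
Hanoi-Lima (10): add — endpoints in different components.
Delhi-Lagos (11): add — endpoints in different components.
Cairo-Paris (12): add — endpoints in different components.
The 5th edge added is Delhi-Lagos.

Delhi-Lagos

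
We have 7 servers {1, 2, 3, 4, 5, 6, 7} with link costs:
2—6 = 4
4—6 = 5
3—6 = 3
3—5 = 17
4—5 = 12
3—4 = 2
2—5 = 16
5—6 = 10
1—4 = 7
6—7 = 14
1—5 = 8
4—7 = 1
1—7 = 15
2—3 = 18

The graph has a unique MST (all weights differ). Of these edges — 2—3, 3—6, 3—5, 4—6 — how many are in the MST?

Kruskal's algorithm — process edges by increasing weight (ties by edge label):
4—7 (1): add — endpoints in different components.
3—4 (2): add — endpoints in different components.
3—6 (3): add — endpoints in different components.
2—6 (4): add — endpoints in different components.
4—6 (5): skip — 4 and 6 already connected.
1—4 (7): add — endpoints in different components.
1—5 (8): add — endpoints in different components.
MST edge set: {4—7, 3—4, 3—6, 2—6, 1—4, 1—5}.
Of the listed edges, {3—6} are in the MST → 1.

1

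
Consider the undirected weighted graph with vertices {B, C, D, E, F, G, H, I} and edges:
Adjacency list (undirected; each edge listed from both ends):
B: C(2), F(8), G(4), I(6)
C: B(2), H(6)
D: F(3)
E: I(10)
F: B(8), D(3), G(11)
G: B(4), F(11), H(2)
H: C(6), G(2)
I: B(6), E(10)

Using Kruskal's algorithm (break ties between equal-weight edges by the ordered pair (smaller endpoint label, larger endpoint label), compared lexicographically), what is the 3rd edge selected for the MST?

D-F

Kruskal: consider edges lightest-first.
B–C (2): add — endpoints in different components.
G–H (2): add — endpoints in different components.
D–F (3): add — endpoints in different components.
B–G (4): add — endpoints in different components.
B–I (6): add — endpoints in different components.
C–H (6): skip — C and H already connected.
B–F (8): add — endpoints in different components.
E–I (10): add — endpoints in different components.
The 3rd edge added is D–F.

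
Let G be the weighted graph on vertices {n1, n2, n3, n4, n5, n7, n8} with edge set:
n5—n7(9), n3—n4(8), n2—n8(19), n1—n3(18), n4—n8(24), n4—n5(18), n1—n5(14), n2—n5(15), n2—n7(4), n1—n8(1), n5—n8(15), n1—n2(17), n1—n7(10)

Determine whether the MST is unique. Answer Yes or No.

No

Sort edges by weight, then run Kruskal:
n1—n8 (1): add — endpoints in different components.
n2—n7 (4): add — endpoints in different components.
n3—n4 (8): add — endpoints in different components.
n5—n7 (9): add — endpoints in different components.
n1—n7 (10): add — endpoints in different components.
n1—n5 (14): skip — n5 and n1 already connected.
n2—n5 (15): skip — n5 and n2 already connected.
n5—n8 (15): skip — n5 and n8 already connected.
n1—n2 (17): skip — n1 and n2 already connected.
n1—n3 (18): add — endpoints in different components.
Non-tree edge n4—n5 has weight 18, equal to the heaviest edge on its tree cycle — swapping gives another MST of the same weight. Not unique.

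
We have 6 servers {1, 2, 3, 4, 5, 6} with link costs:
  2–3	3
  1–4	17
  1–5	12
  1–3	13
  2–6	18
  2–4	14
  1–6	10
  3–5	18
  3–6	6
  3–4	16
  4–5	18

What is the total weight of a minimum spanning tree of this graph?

Kruskal: consider edges lightest-first.
2–3 (3): add. Components now {1} {2,3} {4} {5} {6}
3–6 (6): add. Components now {1} {2,3,6} {4} {5}
1–6 (10): add. Components now {1,2,3,6} {4} {5}
1–5 (12): add. Components now {1,2,3,5,6} {4}
1–3 (13): skip — 1 and 3 already connected.
2–4 (14): add. Components now {1,2,3,4,5,6}
MST edges: 2–3, 3–6, 1–6, 1–5, 2–4; total weight 3+6+10+12+14 = 45.

45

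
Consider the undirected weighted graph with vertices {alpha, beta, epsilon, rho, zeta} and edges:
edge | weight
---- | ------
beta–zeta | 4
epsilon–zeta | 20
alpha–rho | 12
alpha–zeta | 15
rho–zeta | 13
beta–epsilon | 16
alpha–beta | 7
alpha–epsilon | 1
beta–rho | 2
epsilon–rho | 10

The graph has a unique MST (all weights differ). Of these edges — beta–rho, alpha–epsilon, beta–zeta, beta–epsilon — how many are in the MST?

3

Sort edges by weight, then run Kruskal:
alpha–epsilon (1): add — endpoints in different components.
beta–rho (2): add — endpoints in different components.
beta–zeta (4): add — endpoints in different components.
alpha–beta (7): add — endpoints in different components.
MST edge set: {alpha–epsilon, beta–rho, beta–zeta, alpha–beta}.
Of the listed edges, {beta–rho, alpha–epsilon, beta–zeta} are in the MST → 3.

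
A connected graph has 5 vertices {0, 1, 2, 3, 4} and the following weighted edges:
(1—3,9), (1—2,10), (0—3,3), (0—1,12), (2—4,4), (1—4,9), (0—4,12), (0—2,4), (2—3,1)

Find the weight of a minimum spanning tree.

Grow the tree from 1 using Prim:
Step 1: cheapest edge leaving the tree is 1—3 (9); add 3.
Step 2: cheapest edge leaving the tree is 2—3 (1); add 2.
Step 3: cheapest edge leaving the tree is 0—3 (3); add 0.
Step 4: cheapest edge leaving the tree is 2—4 (4); add 4.
MST edges: 1—3, 2—3, 0—3, 2—4; total weight 9+1+3+4 = 17.

17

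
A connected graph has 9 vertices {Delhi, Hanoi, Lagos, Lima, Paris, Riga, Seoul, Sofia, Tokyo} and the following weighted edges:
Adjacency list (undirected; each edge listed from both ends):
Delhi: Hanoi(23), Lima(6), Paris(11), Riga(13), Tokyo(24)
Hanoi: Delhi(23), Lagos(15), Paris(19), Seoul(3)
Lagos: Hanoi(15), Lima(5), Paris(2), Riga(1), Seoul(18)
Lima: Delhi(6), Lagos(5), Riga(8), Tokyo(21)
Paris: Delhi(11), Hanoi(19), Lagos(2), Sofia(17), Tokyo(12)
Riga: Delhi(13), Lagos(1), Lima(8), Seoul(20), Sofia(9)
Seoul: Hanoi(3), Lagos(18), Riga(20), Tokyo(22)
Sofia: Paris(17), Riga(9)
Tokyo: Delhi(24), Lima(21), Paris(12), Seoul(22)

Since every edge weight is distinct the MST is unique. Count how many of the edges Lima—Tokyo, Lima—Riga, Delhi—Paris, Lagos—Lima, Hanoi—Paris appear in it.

Sort edges by weight, then run Kruskal:
Lagos—Riga (1): add — endpoints in different components.
Lagos—Paris (2): add — endpoints in different components.
Hanoi—Seoul (3): add — endpoints in different components.
Lagos—Lima (5): add — endpoints in different components.
Delhi—Lima (6): add — endpoints in different components.
Lima—Riga (8): skip — Lima and Riga already connected.
Riga—Sofia (9): add — endpoints in different components.
Delhi—Paris (11): skip — Paris and Delhi already connected.
Paris—Tokyo (12): add — endpoints in different components.
Delhi—Riga (13): skip — Riga and Delhi already connected.
Hanoi—Lagos (15): add — endpoints in different components.
MST edge set: {Lagos—Riga, Lagos—Paris, Hanoi—Seoul, Lagos—Lima, Delhi—Lima, Riga—Sofia, Paris—Tokyo, Hanoi—Lagos}.
Of the listed edges, {Lagos—Lima} are in the MST → 1.

1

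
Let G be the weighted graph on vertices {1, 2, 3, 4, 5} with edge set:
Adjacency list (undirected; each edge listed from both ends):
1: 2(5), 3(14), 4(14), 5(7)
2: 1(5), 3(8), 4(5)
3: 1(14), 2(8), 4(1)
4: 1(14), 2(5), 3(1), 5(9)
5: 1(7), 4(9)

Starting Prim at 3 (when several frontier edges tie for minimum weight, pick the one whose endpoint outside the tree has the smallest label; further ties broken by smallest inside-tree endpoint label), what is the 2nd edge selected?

2-4

Prim's algorithm from 3:
Step 1: frontier [3–4 1, 2–3 8, 1–3 14] → take 3–4 (1); add 4.
Step 2: frontier [2–3 8, 1–3 14, 2–4 5, 4–5 9, 1–4 14] → take 2–4 (5); add 2.
Step 3: frontier [1–2 5, 1–3 14, 4–5 9, 1–4 14] → take 1–2 (5); add 1.
Step 4: frontier [1–5 7, 4–5 9] → take 1–5 (7); add 5.
The 2nd edge added is 2–4.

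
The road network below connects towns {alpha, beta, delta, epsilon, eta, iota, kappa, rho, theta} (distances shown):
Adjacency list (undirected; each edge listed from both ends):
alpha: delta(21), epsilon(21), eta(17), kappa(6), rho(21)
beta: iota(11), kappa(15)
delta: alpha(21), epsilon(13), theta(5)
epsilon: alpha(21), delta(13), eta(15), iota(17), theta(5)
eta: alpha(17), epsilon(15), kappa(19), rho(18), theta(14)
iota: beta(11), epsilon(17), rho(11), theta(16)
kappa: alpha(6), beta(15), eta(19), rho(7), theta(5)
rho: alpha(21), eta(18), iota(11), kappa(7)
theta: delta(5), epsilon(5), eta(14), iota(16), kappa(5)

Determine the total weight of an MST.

Kruskal: consider edges lightest-first.
delta theta (5): add — endpoints in different components.
epsilon theta (5): add — endpoints in different components.
kappa theta (5): add — endpoints in different components.
alpha kappa (6): add — endpoints in different components.
kappa rho (7): add — endpoints in different components.
beta iota (11): add — endpoints in different components.
iota rho (11): add — endpoints in different components.
delta epsilon (13): skip — epsilon and delta already connected.
eta theta (14): add — endpoints in different components.
MST edges: delta theta, epsilon theta, kappa theta, alpha kappa, kappa rho, beta iota, iota rho, eta theta; total weight 5+5+5+6+7+11+11+14 = 64.

64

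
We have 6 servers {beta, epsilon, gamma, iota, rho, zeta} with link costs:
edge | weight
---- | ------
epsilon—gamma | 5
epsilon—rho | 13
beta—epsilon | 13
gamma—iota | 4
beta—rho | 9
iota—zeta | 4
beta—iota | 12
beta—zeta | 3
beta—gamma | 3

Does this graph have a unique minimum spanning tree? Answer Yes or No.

No

Kruskal: consider edges lightest-first.
beta—gamma (3): add — endpoints in different components.
beta—zeta (3): add — endpoints in different components.
gamma—iota (4): add — endpoints in different components.
iota—zeta (4): skip — iota and zeta already connected.
epsilon—gamma (5): add — endpoints in different components.
beta—rho (9): add — endpoints in different components.
Non-tree edge iota—zeta has weight 4, equal to the heaviest edge on its tree cycle — swapping gives another MST of the same weight. Not unique.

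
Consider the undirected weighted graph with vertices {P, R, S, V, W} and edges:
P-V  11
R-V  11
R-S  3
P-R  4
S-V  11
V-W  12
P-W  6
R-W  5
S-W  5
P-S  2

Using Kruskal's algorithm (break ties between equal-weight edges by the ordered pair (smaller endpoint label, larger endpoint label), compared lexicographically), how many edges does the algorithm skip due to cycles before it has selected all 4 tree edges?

3

Kruskal's algorithm — process edges by increasing weight (ties by edge label):
P-S (2): add. Components now {P,S} {V} {W} {R}
R-S (3): add. Components now {P,R,S} {V} {W}
P-R (4): skip — P and R already connected.
R-W (5): add. Components now {P,R,S,W} {V}
S-W (5): skip — W and S already connected.
P-W (6): skip — P and W already connected.
P-V (11): add. Components now {P,R,S,V,W}
Edges rejected before the tree was complete: 3.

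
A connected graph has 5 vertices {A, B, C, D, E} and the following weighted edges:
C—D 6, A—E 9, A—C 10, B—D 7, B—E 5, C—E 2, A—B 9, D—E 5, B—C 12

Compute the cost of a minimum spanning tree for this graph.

21

Prim, starting at B.
Step 1: cheapest edge leaving the tree is B—E (5); add E.
Step 2: cheapest edge leaving the tree is C—E (2); add C.
Step 3: cheapest edge leaving the tree is D—E (5); add D.
Step 4: cheapest edge leaving the tree is A—B (9); add A.
MST edges: B—E, C—E, D—E, A—B; total weight 5+2+5+9 = 21.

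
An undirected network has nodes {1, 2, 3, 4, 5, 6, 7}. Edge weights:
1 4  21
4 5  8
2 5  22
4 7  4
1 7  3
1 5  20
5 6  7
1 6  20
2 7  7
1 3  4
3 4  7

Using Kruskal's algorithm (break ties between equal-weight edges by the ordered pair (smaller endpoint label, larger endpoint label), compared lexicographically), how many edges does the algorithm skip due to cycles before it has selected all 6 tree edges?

1

Sort edges by weight, then run Kruskal:
1 7 (3): add. Components now {1,7} {2} {3} {4} {5} {6}
1 3 (4): add. Components now {1,3,7} {2} {4} {5} {6}
4 7 (4): add. Components now {1,3,4,7} {2} {5} {6}
2 7 (7): add. Components now {1,2,3,4,7} {5} {6}
3 4 (7): skip — 3 and 4 already connected.
5 6 (7): add. Components now {1,2,3,4,7} {5,6}
4 5 (8): add. Components now {1,2,3,4,5,6,7}
Edges rejected before the tree was complete: 1.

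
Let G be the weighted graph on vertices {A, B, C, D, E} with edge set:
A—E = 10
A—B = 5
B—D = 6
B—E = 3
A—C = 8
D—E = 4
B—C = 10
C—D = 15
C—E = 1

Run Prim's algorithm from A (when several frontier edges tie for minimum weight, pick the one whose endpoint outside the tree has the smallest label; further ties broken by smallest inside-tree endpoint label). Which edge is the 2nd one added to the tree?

Grow the tree from A using Prim:
Step 1: cheapest edge leaving the tree is A—B (5); add B.
Step 2: cheapest edge leaving the tree is B—E (3); add E.
Step 3: cheapest edge leaving the tree is C—E (1); add C.
Step 4: cheapest edge leaving the tree is D—E (4); add D.
The 2nd edge added is B—E.

B-E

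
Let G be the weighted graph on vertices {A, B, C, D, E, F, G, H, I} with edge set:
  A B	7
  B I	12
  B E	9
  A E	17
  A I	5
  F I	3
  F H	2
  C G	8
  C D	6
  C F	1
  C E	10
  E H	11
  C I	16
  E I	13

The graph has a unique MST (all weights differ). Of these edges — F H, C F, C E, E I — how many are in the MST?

Kruskal's algorithm — process edges by increasing weight (ties by edge label):
C F (1): add — endpoints in different components.
F H (2): add — endpoints in different components.
F I (3): add — endpoints in different components.
A I (5): add — endpoints in different components.
C D (6): add — endpoints in different components.
A B (7): add — endpoints in different components.
C G (8): add — endpoints in different components.
B E (9): add — endpoints in different components.
MST edge set: {C F, F H, F I, A I, C D, A B, C G, B E}.
Of the listed edges, {F H, C F} are in the MST → 2.

2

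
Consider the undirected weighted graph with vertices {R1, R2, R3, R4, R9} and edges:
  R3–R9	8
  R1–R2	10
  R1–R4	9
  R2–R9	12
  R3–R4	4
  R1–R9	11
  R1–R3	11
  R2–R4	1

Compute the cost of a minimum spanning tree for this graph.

22

Kruskal's algorithm — process edges by increasing weight (ties by edge label):
R2–R4 (1): add. Components now {R2,R4} {R3} {R9} {R1}
R3–R4 (4): add. Components now {R2,R3,R4} {R9} {R1}
R3–R9 (8): add. Components now {R2,R3,R4,R9} {R1}
R1–R4 (9): add. Components now {R1,R2,R3,R4,R9}
MST edges: R2–R4, R3–R4, R3–R9, R1–R4; total weight 1+4+8+9 = 22.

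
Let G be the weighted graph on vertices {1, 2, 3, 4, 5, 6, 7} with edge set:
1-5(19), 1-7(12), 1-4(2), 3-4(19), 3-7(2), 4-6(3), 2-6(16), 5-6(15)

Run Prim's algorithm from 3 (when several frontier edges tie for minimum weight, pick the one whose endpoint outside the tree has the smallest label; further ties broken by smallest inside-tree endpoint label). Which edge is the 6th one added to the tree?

Prim's algorithm from 3:
Step 1: frontier [3-7 2, 3-4 19] → take 3-7 (2); add 7.
Step 2: frontier [3-4 19, 1-7 12] → take 1-7 (12); add 1.
Step 3: frontier [1-4 2, 1-5 19, 3-4 19] → take 1-4 (2); add 4.
Step 4: frontier [1-5 19, 4-6 3] → take 4-6 (3); add 6.
Step 5: frontier [1-5 19, 5-6 15, 2-6 16] → take 5-6 (15); add 5.
Step 6: frontier [2-6 16] → take 2-6 (16); add 2.
The 6th edge added is 2-6.

2-6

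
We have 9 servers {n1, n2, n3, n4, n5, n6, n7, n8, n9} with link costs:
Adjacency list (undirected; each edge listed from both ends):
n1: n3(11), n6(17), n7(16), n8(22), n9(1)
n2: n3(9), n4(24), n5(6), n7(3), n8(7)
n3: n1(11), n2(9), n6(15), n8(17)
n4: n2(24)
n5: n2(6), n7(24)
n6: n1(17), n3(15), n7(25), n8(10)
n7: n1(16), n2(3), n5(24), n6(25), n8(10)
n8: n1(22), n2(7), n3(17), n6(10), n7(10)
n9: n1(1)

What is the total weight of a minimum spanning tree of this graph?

71

Sort edges by weight, then run Kruskal:
n1-n9 (1): add — endpoints in different components.
n2-n7 (3): add — endpoints in different components.
n2-n5 (6): add — endpoints in different components.
n2-n8 (7): add — endpoints in different components.
n2-n3 (9): add — endpoints in different components.
n6-n8 (10): add — endpoints in different components.
n7-n8 (10): skip — n7 and n8 already connected.
n1-n3 (11): add — endpoints in different components.
n3-n6 (15): skip — n3 and n6 already connected.
n1-n7 (16): skip — n7 and n1 already connected.
n1-n6 (17): skip — n1 and n6 already connected.
n3-n8 (17): skip — n3 and n8 already connected.
n1-n8 (22): skip — n1 and n8 already connected.
n2-n4 (24): add — endpoints in different components.
MST edges: n1-n9, n2-n7, n2-n5, n2-n8, n2-n3, n6-n8, n1-n3, n2-n4; total weight 1+3+6+7+9+10+11+24 = 71.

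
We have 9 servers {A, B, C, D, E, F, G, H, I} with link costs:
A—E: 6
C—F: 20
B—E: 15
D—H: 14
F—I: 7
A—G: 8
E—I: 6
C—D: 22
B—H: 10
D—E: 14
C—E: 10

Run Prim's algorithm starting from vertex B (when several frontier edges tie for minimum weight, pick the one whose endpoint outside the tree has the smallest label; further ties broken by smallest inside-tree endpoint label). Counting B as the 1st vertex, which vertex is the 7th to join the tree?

F

Prim, starting at B.
Step 1: frontier [B—H 10, B—E 15] → take B—H (10); add H.
Step 2: frontier [B—E 15, D—H 14] → take D—H (14); add D.
Step 3: frontier [B—E 15, D—E 14, C—D 22] → take D—E (14); add E.
Step 4: frontier [C—D 22, A—E 6, E—I 6, C—E 10] → take A—E (6); add A.
Step 5: frontier [A—G 8, C—D 22, E—I 6, C—E 10] → take E—I (6); add I.
Step 6: frontier [A—G 8, C—D 22, C—E 10, F—I 7] → take F—I (7); add F.
Step 7: frontier [A—G 8, C—D 22, C—E 10, C—F 20] → take A—G (8); add G.
Step 8: frontier [C—D 22, C—E 10, C—F 20] → take C—E (10); add C.
Vertex order: B, H, D, E, A, I, F, G, C. The 7th vertex is F.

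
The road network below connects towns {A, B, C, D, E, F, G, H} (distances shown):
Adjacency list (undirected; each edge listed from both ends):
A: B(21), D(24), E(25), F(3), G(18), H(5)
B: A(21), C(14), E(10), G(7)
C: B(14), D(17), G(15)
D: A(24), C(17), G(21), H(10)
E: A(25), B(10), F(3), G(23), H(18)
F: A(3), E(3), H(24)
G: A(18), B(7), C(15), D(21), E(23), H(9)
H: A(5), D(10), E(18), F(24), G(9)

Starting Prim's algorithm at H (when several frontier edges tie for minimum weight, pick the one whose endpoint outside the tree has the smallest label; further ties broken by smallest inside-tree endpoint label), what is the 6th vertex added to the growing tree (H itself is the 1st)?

B

Prim's algorithm from H:
Step 1: cheapest edge leaving the tree is A H (5); add A.
Step 2: cheapest edge leaving the tree is A F (3); add F.
Step 3: cheapest edge leaving the tree is E F (3); add E.
Step 4: cheapest edge leaving the tree is G H (9); add G.
Step 5: cheapest edge leaving the tree is B G (7); add B.
Step 6: cheapest edge leaving the tree is D H (10); add D.
Step 7: cheapest edge leaving the tree is B C (14); add C.
Vertex order: H, A, F, E, G, B, D, C. The 6th vertex is B.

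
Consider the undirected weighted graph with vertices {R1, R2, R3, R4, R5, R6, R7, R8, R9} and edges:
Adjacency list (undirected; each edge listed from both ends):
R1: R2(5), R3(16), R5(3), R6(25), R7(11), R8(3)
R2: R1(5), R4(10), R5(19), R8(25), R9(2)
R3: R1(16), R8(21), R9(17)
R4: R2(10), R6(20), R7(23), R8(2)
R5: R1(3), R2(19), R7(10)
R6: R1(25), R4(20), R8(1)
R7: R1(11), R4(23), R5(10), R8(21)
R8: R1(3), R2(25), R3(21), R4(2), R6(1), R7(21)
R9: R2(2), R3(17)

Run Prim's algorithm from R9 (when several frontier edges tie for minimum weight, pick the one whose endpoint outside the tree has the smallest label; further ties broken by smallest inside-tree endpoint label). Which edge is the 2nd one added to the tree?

Prim's algorithm from R9:
Step 1: cheapest edge leaving the tree is R2–R9 (2); add R2.
Step 2: cheapest edge leaving the tree is R1–R2 (5); add R1.
Step 3: cheapest edge leaving the tree is R1–R5 (3); add R5.
Step 4: cheapest edge leaving the tree is R1–R8 (3); add R8.
Step 5: cheapest edge leaving the tree is R6–R8 (1); add R6.
Step 6: cheapest edge leaving the tree is R4–R8 (2); add R4.
Step 7: cheapest edge leaving the tree is R5–R7 (10); add R7.
Step 8: cheapest edge leaving the tree is R1–R3 (16); add R3.
The 2nd edge added is R1–R2.

R1-R2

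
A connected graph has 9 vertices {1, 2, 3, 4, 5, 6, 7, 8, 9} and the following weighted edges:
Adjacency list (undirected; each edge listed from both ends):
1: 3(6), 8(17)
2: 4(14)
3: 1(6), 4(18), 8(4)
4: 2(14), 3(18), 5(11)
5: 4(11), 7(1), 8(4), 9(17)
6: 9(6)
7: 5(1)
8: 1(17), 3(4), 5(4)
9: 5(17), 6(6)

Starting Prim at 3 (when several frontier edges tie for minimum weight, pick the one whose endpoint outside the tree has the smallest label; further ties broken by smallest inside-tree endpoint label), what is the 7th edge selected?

Grow the tree from 3 using Prim:
Step 1: cheapest edge leaving the tree is 3-8 (4); add 8.
Step 2: cheapest edge leaving the tree is 5-8 (4); add 5.
Step 3: cheapest edge leaving the tree is 5-7 (1); add 7.
Step 4: cheapest edge leaving the tree is 1-3 (6); add 1.
Step 5: cheapest edge leaving the tree is 4-5 (11); add 4.
Step 6: cheapest edge leaving the tree is 2-4 (14); add 2.
Step 7: cheapest edge leaving the tree is 5-9 (17); add 9.
Step 8: cheapest edge leaving the tree is 6-9 (6); add 6.
The 7th edge added is 5-9.

5-9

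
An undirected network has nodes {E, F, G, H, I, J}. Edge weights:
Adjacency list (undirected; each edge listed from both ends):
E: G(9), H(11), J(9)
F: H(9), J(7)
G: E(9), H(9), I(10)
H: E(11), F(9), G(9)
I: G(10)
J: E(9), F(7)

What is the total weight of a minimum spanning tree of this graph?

Prim, starting at I.
Step 1: frontier [G I 10] → take G I (10); add G.
Step 2: frontier [E G 9, G H 9] → take E G (9); add E.
Step 3: frontier [E J 9, E H 11, G H 9] → take G H (9); add H.
Step 4: frontier [E J 9, F H 9] → take F H (9); add F.
Step 5: frontier [E J 9, F J 7] → take F J (7); add J.
MST edges: G I, E G, G H, F H, F J; total weight 10+9+9+9+7 = 44.

44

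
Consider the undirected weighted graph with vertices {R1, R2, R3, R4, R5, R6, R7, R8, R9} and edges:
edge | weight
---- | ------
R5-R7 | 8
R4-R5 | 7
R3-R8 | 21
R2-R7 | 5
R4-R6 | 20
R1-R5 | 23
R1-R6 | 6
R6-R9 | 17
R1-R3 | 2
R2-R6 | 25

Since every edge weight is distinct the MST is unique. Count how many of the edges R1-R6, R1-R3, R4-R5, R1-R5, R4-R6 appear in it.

4

Sort edges by weight, then run Kruskal:
R1-R3 (2): add — endpoints in different components.
R2-R7 (5): add — endpoints in different components.
R1-R6 (6): add — endpoints in different components.
R4-R5 (7): add — endpoints in different components.
R5-R7 (8): add — endpoints in different components.
R6-R9 (17): add — endpoints in different components.
R4-R6 (20): add — endpoints in different components.
R3-R8 (21): add — endpoints in different components.
MST edge set: {R1-R3, R2-R7, R1-R6, R4-R5, R5-R7, R6-R9, R4-R6, R3-R8}.
Of the listed edges, {R1-R6, R1-R3, R4-R5, R4-R6} are in the MST → 4.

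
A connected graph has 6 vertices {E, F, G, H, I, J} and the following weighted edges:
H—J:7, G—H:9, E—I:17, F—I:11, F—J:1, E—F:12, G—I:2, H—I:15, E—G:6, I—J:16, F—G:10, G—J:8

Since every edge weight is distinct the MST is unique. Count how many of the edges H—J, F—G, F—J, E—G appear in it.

Kruskal's algorithm — process edges by increasing weight (ties by edge label):
F—J (1): add — endpoints in different components.
G—I (2): add — endpoints in different components.
E—G (6): add — endpoints in different components.
H—J (7): add — endpoints in different components.
G—J (8): add — endpoints in different components.
MST edge set: {F—J, G—I, E—G, H—J, G—J}.
Of the listed edges, {H—J, F—J, E—G} are in the MST → 3.

3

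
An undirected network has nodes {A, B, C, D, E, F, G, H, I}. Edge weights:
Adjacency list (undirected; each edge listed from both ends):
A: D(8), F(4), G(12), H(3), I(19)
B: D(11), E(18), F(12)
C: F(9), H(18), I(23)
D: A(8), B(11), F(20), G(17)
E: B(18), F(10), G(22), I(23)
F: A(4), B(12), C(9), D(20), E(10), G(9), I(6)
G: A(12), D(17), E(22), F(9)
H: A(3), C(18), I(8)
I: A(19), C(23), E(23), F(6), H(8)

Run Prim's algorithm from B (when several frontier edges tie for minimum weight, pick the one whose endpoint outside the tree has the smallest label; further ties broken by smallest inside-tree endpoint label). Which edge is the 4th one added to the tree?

A-F

Grow the tree from B using Prim:
Step 1: cheapest edge leaving the tree is B D (11); add D.
Step 2: cheapest edge leaving the tree is A D (8); add A.
Step 3: cheapest edge leaving the tree is A H (3); add H.
Step 4: cheapest edge leaving the tree is A F (4); add F.
Step 5: cheapest edge leaving the tree is F I (6); add I.
Step 6: cheapest edge leaving the tree is C F (9); add C.
Step 7: cheapest edge leaving the tree is F G (9); add G.
Step 8: cheapest edge leaving the tree is E F (10); add E.
The 4th edge added is A F.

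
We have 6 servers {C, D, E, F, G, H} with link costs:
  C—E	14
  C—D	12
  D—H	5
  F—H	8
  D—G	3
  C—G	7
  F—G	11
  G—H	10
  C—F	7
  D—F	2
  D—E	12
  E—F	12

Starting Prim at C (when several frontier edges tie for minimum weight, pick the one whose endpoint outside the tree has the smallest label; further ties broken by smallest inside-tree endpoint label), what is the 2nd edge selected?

Grow the tree from C using Prim:
Step 1: frontier [C—F 7, C—G 7, C—D 12, C—E 14] → take C—F (7); add F.
Step 2: frontier [C—G 7, C—D 12, C—E 14, D—F 2, F—H 8, F—G 11, E—F 12] → take D—F (2); add D.
Step 3: frontier [C—G 7, C—E 14, D—G 3, D—H 5, D—E 12, F—H 8, F—G 11, E—F 12] → take D—G (3); add G.
Step 4: frontier [C—E 14, D—H 5, D—E 12, F—H 8, E—F 12, G—H 10] → take D—H (5); add H.
Step 5: frontier [C—E 14, D—E 12, E—F 12] → take D—E (12); add E.
The 2nd edge added is D—F.

D-F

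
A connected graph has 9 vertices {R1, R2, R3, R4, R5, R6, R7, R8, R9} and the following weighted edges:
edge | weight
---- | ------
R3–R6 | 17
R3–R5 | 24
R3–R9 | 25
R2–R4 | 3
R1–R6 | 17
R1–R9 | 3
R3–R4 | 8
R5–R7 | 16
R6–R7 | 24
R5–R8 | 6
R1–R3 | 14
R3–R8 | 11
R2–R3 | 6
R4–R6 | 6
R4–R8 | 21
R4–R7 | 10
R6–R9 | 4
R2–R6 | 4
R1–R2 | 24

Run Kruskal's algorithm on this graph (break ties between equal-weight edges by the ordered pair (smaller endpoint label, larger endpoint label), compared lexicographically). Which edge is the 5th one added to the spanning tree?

R2-R3

Kruskal's algorithm — process edges by increasing weight (ties by edge label):
R1–R9 (3): add — endpoints in different components.
R2–R4 (3): add — endpoints in different components.
R2–R6 (4): add — endpoints in different components.
R6–R9 (4): add — endpoints in different components.
R2–R3 (6): add — endpoints in different components.
R4–R6 (6): skip — R6 and R4 already connected.
R5–R8 (6): add — endpoints in different components.
R3–R4 (8): skip — R3 and R4 already connected.
R4–R7 (10): add — endpoints in different components.
R3–R8 (11): add — endpoints in different components.
The 5th edge added is R2–R3.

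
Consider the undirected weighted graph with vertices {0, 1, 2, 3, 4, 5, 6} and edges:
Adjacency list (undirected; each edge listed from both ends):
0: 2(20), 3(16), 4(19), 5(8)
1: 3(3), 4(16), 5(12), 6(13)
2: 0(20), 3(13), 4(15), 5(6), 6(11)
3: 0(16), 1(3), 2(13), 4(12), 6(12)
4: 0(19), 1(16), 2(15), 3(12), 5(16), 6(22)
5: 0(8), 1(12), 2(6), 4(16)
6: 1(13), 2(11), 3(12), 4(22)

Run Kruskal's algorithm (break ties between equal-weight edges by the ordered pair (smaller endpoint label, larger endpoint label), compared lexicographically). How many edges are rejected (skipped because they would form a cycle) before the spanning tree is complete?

Sort edges by weight, then run Kruskal:
1-3 (3): add — endpoints in different components.
2-5 (6): add — endpoints in different components.
0-5 (8): add — endpoints in different components.
2-6 (11): add — endpoints in different components.
1-5 (12): add — endpoints in different components.
3-4 (12): add — endpoints in different components.
Edges rejected before the tree was complete: 0.

0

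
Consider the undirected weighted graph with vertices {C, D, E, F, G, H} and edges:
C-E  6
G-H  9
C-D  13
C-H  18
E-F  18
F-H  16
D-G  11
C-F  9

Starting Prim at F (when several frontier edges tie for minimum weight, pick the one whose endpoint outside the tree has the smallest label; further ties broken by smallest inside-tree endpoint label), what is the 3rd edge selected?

C-D

Prim's algorithm from F:
Step 1: frontier [C-F 9, F-H 16, E-F 18] → take C-F (9); add C.
Step 2: frontier [C-E 6, C-D 13, C-H 18, F-H 16, E-F 18] → take C-E (6); add E.
Step 3: frontier [C-D 13, C-H 18, F-H 16] → take C-D (13); add D.
Step 4: frontier [C-H 18, D-G 11, F-H 16] → take D-G (11); add G.
Step 5: frontier [C-H 18, F-H 16, G-H 9] → take G-H (9); add H.
The 3rd edge added is C-D.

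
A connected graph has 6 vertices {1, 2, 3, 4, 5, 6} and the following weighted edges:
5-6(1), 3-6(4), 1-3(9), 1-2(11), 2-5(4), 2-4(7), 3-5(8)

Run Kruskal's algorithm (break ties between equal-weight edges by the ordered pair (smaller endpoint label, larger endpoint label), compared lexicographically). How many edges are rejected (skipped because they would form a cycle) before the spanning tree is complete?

Kruskal's algorithm — process edges by increasing weight (ties by edge label):
5-6 (1): add — endpoints in different components.
2-5 (4): add — endpoints in different components.
3-6 (4): add — endpoints in different components.
2-4 (7): add — endpoints in different components.
3-5 (8): skip — 3 and 5 already connected.
1-3 (9): add — endpoints in different components.
Edges rejected before the tree was complete: 1.

1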